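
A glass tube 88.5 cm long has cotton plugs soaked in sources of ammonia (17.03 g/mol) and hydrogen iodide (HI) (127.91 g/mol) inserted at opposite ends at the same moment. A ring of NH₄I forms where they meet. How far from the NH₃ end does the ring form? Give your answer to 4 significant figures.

Graham's law gives d_NH₃/d_HI = rate_NH₃/rate_HI = √(M_HI/M_NH₃) = √(127.91/17.03) = 2.741.
With d_NH₃ + d_HI = 88.5 cm, d_HI = 88.5/(1 + 2.741) = 23.66 cm.
d_NH₃ = 88.5 − 23.66 = 64.84 cm.

64.84 cm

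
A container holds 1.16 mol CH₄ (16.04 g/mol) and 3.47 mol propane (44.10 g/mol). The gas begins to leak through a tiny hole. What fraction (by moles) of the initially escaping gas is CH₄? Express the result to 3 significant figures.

Rate_i ∝ x_i/√M_i (Graham's law weighted by mole fraction), so the effusate composition follows n_i/√M_i.
Mole fraction of CH₄ in the effusate = (n_CH₄/√M_CH₄) / (n_CH₄/√M_CH₄ + n_C₃H₈/√M_C₃H₈)
= (1.16/√16.04) / (1.16/√16.04 + 3.47/√44.10) = 0.2896/(0.2896 + 0.5225) = 0.357.

0.357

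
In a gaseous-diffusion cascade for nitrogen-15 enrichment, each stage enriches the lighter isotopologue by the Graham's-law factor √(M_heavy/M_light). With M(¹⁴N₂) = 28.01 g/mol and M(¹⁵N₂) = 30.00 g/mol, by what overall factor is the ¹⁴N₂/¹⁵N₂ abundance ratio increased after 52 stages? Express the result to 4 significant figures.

5.957

The single-stage factor is √(M_heavy/M_light), so 52 stages give [√(30.00/28.01)]^52 = (30.00/28.01)^(52/2).
= 1.07105^26 = 5.957.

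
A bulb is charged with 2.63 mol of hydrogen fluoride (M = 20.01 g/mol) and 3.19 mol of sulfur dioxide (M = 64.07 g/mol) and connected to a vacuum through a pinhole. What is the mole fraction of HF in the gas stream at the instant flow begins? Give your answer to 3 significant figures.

0.596

The effusion rate of species i is ∝ p_i/√M_i ∝ n_i/√M_i.
So x_HF in the escaping gas = (n_HF/√M_HF) / Σ(n_i/√M_i)
= (2.63/√20.01) / (2.63/√20.01 + 3.19/√64.07) = 0.5879/(0.5879 + 0.3985) = 0.596.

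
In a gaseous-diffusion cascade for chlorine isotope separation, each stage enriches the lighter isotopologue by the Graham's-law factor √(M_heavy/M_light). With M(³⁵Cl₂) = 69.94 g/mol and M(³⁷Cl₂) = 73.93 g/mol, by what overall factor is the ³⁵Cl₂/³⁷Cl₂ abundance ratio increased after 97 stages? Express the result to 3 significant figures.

14.7

Overall factor = α^97 with α = √(73.93/69.94), i.e. (73.93/69.94)^(97/2).
= 1.05705^(97/2) = 14.7.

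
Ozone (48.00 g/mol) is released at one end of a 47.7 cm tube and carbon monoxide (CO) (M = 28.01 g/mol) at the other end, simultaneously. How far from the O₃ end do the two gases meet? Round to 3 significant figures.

Distances travelled in equal time are proportional to diffusion rates, so d_O₃/d_CO = √(M_CO/M_O₃) = √(28.01/48.00) = 0.7639.
With d_O₃ + d_CO = 47.7 cm, d_CO = 47.7/(1 + 0.7639) = 27.04 cm.
d_O₃ = 47.7 − 27.04 = 20.7 cm.

20.7 cm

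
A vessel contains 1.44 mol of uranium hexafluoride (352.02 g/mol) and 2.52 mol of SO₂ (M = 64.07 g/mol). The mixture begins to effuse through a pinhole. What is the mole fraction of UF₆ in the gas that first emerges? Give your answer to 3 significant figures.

0.196

Each component's effusion rate ∝ (its partial pressure)·(1/√M) ∝ n_i/√M_i.
So x_UF₆ in the escaping gas = (n_UF₆/√M_UF₆) / Σ(n_i/√M_i)
= (1.44/√352.02) / (1.44/√352.02 + 2.52/√64.07) = 0.07675/(0.07675 + 0.3148) = 0.196.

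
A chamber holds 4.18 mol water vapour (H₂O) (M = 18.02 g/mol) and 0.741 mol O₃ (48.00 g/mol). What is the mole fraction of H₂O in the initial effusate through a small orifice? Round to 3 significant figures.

0.902

The effusion rate of species i is ∝ p_i/√M_i ∝ n_i/√M_i.
x_H₂O(eff) = (n_H₂O/√M_H₂O) / (n_H₂O/√M_H₂O + n_O₃/√M_O₃)
= (4.18/√18.02) / (4.18/√18.02 + 0.741/√48.00) = 0.9847/(0.9847 + 0.1070) = 0.902.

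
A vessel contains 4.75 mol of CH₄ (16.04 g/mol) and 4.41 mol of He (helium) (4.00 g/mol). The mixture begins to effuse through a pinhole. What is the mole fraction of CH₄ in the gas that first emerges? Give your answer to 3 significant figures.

0.350

Effusion rate of each component ∝ n_i/√M_i (partial pressure × 1/√M).
Mole fraction of CH₄ in the effusate = (n_CH₄/√M_CH₄) / (n_CH₄/√M_CH₄ + n_He/√M_He)
= (4.75/√16.04) / (4.75/√16.04 + 4.41/√4.00) = 1.186/(1.186 + 2.205) = 0.350.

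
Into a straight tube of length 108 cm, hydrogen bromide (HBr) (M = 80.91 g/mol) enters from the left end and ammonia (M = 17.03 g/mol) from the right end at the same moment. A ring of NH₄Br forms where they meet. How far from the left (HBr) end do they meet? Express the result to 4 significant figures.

33.97 cm

Graham's law gives d_HBr/d_NH₃ = rate_HBr/rate_NH₃ = √(M_NH₃/M_HBr) = √(17.03/80.91) = 0.4588.
With d_HBr + d_NH₃ = 108 cm, d_NH₃ = 108/(1 + 0.4588) = 74.03 cm.
d_HBr = 108 − 74.03 = 33.97 cm.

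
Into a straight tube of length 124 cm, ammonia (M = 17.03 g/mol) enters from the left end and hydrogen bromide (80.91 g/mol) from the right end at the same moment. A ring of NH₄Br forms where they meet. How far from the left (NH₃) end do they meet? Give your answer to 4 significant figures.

85.00 cm

The fronts meet when d_NH₃ + d_HBr = L with d_NH₃/d_HBr = √(M_HBr/M_NH₃) (Graham's law). Here √(M_HBr/M_NH₃) = √(80.91/17.03) = 2.180.
With d_NH₃ + d_HBr = 124 cm, d_HBr = 124/(1 + 2.180) = 39.00 cm.
d_NH₃ = 124 − 39.00 = 85.00 cm.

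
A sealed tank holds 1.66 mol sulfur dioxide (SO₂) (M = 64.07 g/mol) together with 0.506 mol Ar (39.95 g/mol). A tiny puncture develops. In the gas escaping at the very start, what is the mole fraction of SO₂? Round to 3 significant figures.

Effusion rate of each component ∝ n_i/√M_i (partial pressure × 1/√M).
So x_SO₂ in the escaping gas = (n_SO₂/√M_SO₂) / Σ(n_i/√M_i)
= (1.66/√64.07) / (1.66/√64.07 + 0.506/√39.95) = 0.2074/(0.2074 + 0.08006) = 0.721.

0.721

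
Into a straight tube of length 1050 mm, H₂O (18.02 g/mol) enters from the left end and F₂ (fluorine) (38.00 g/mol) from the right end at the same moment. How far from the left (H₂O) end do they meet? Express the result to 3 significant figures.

622 mm

The fronts meet when d_H₂O + d_F₂ = L with d_H₂O/d_F₂ = √(M_F₂/M_H₂O) (Graham's law). Here √(M_F₂/M_H₂O) = √(38.00/18.02) = 1.452.
With d_H₂O + d_F₂ = 1050 mm, d_F₂ = 1050/(1 + 1.452) = 428.2 mm.
d_H₂O = 1050 − 428.2 = 622 mm.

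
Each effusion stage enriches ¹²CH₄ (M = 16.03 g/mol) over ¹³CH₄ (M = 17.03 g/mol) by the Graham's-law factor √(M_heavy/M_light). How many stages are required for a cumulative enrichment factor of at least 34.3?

With α = √(17.03/16.03) per stage, ln α = ½ ln(1.06238) = 0.03026.
Need α^N ≥ 34.3 ⇒ N ≥ ln(34.3) / ln α = 3.535 / 0.03026 = 116.84.
Rounding up, N = 117 stages.

117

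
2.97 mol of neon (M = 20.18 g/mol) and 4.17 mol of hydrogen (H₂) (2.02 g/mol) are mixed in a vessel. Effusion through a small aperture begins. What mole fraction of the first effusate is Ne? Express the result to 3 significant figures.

0.184

Each component's effusion rate ∝ (its partial pressure)·(1/√M) ∝ n_i/√M_i.
x_Ne(eff) = (n_Ne/√M_Ne) / (n_Ne/√M_Ne + n_H₂/√M_H₂)
= (2.97/√20.18) / (2.97/√20.18 + 4.17/√2.02) = 0.6611/(0.6611 + 2.934) = 0.184.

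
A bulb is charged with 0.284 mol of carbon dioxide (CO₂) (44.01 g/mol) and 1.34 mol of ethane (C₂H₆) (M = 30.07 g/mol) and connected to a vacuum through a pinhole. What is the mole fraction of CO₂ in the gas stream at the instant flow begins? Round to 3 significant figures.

The effusion rate of species i is ∝ p_i/√M_i ∝ n_i/√M_i.
So x_CO₂ in the escaping gas = (n_CO₂/√M_CO₂) / Σ(n_i/√M_i)
= (0.284/√44.01) / (0.284/√44.01 + 1.34/√30.07) = 0.04281/(0.04281 + 0.2444) = 0.149.

0.149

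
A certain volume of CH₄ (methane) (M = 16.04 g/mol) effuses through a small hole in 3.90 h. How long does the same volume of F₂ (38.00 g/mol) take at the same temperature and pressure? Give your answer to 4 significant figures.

By Graham's law, t_F₂/t_CH₄ = √(M_F₂/M_CH₄) = √(38.00/16.04) = √2.369 = 1.539.
So the time for F₂ is 3.90 × 1.539 = 6.003 h.

6.003 h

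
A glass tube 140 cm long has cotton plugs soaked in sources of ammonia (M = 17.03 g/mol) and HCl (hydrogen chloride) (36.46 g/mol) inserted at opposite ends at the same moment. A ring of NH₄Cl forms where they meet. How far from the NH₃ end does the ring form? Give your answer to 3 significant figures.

83.2 cm

Graham's law gives d_NH₃/d_HCl = rate_NH₃/rate_HCl = √(M_HCl/M_NH₃) = √(36.46/17.03) = 1.463.
With d_NH₃ + d_HCl = 140 cm, d_HCl = 140/(1 + 1.463) = 56.84 cm.
d_NH₃ = 140 − 56.84 = 83.2 cm.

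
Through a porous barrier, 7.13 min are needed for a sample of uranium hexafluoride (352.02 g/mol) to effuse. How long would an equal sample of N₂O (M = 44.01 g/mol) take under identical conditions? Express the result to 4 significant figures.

2.521 min

Using Graham's law: t_N₂O/t_UF₆ = √(M_N₂O/M_UF₆) = √(44.01/352.02) = √0.1250 = 0.3536.
So the time for N₂O is 7.13 × 0.3536 = 2.521 min.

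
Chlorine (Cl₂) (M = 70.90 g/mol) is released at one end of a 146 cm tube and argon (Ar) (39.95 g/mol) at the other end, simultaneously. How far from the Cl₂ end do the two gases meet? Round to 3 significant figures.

In equal time, each gas travels a distance ∝ its rate ∝ 1/√M, so d_Cl₂/d_Ar = √(M_Ar/M_Cl₂) = √(39.95/70.90) = 0.7506.
With d_Cl₂ + d_Ar = 146 cm, d_Ar = 146/(1 + 0.7506) = 83.40 cm.
d_Cl₂ = 146 − 83.40 = 62.6 cm.

62.6 cm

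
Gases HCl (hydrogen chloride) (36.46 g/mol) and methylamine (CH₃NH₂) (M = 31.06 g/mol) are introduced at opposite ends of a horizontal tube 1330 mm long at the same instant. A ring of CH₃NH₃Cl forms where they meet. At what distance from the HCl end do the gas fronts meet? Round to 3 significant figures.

638 mm

Graham's law gives d_HCl/d_CH₃NH₂ = rate_HCl/rate_CH₃NH₂ = √(M_CH₃NH₂/M_HCl) = √(31.06/36.46) = 0.9230.
With d_HCl + d_CH₃NH₂ = 1330 mm, d_CH₃NH₂ = 1330/(1 + 0.9230) = 691.6 mm.
d_HCl = 1330 − 691.6 = 638 mm.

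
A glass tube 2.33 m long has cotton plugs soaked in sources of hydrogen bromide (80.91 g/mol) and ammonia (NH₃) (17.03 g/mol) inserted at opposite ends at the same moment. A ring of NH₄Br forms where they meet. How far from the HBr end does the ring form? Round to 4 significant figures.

Graham's law gives d_HBr/d_NH₃ = rate_HBr/rate_NH₃ = √(M_NH₃/M_HBr) = √(17.03/80.91) = 0.4588.
With d_HBr + d_NH₃ = 2.33 m, d_NH₃ = 2.33/(1 + 0.4588) = 1.597 m.
d_HBr = 2.33 − 1.597 = 0.7328 m.

0.7328 m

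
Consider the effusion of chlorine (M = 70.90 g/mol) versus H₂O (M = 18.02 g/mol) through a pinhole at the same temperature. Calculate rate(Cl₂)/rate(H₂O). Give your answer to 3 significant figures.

From Graham's law, rate_Cl₂/rate_H₂O = √(M_H₂O/M_Cl₂) = √(18.02/70.90) = √0.2542 = 0.504.

0.504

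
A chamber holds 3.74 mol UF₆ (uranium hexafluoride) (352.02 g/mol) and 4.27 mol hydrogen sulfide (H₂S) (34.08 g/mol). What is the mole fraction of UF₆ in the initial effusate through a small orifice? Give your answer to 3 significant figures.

Each component's effusion rate ∝ (its partial pressure)·(1/√M) ∝ n_i/√M_i.
Mole fraction of UF₆ in the effusate = (n_UF₆/√M_UF₆) / (n_UF₆/√M_UF₆ + n_H₂S/√M_H₂S)
= (3.74/√352.02) / (3.74/√352.02 + 4.27/√34.08) = 0.1993/(0.1993 + 0.7314) = 0.214.

0.214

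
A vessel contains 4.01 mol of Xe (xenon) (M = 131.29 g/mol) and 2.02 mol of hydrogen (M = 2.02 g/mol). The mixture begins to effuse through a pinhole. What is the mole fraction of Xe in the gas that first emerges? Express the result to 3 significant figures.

0.198

The effusion rate of species i is ∝ p_i/√M_i ∝ n_i/√M_i.
x_Xe(eff) = (n_Xe/√M_Xe) / (n_Xe/√M_Xe + n_H₂/√M_H₂)
= (4.01/√131.29) / (4.01/√131.29 + 2.02/√2.02) = 0.3500/(0.3500 + 1.421) = 0.198.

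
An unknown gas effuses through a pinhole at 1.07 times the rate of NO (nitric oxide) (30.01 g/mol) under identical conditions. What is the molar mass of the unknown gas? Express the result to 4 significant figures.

Since effusion rate ∝ 1/√M, rate_X/rate_NO = √(M_NO/M_X).
1.07 = √(30.01/M_X)
M_X = 30.01 / 1.07² = 30.01 / 1.145 = 26.21 g/mol

26.21 g/mol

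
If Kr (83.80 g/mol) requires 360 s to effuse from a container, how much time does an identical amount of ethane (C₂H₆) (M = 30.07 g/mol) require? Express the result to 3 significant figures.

216 s

From Graham's law, t_C₂H₆/t_Kr = √(M_C₂H₆/M_Kr) = √(30.07/83.80) = √0.3588 = 0.5990.
So the time for C₂H₆ is 360 × 0.5990 = 216 s.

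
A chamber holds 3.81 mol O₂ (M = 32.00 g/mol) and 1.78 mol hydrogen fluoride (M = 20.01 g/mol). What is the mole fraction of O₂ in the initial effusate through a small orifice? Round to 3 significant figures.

0.629

Rate_i ∝ x_i/√M_i (Graham's law weighted by mole fraction), so the effusate composition follows n_i/√M_i.
x_O₂(eff) = (n_O₂/√M_O₂) / (n_O₂/√M_O₂ + n_HF/√M_HF)
= (3.81/√32.00) / (3.81/√32.00 + 1.78/√20.01) = 0.6735/(0.6735 + 0.3979) = 0.629.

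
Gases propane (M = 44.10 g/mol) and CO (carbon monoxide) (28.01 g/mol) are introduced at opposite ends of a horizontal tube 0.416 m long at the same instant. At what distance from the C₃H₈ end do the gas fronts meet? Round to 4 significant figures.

0.1845 m

In equal time, each gas travels a distance ∝ its rate ∝ 1/√M, so d_C₃H₈/d_CO = √(M_CO/M_C₃H₈) = √(28.01/44.10) = 0.7970.
With d_C₃H₈ + d_CO = 0.416 m, d_CO = 0.416/(1 + 0.7970) = 0.2315 m.
d_C₃H₈ = 0.416 − 0.2315 = 0.1845 m.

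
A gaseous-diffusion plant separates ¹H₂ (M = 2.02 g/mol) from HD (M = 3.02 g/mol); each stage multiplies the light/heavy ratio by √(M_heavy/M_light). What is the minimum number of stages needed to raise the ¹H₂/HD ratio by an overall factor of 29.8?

17

Per stage α = (3.02/2.02)^(1/2) = 1.49505^0.5, giving ln α = 0.2011.
Need α^N ≥ 29.8 ⇒ N ≥ ln(29.8) / ln α = 3.395 / 0.2011 = 16.88.
So at least 17 stages are needed.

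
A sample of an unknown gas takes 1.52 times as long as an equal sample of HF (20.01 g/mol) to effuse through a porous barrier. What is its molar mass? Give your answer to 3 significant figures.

46.2 g/mol

Graham's law gives t_X/t_HF = √(M_X/M_HF).
1.52 = √(M_X/20.01)
M_X = 20.01 × 1.52² = 20.01 × 2.310 = 46.2 g/mol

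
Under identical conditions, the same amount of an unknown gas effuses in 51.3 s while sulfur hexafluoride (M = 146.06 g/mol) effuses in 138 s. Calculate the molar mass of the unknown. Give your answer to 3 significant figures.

Graham's law gives t_X/t_SF₆ = √(M_X/M_SF₆).
51.3/138 = 0.3717 = √(M_X/146.06)
M_X = 146.06 × 0.3717² = 146.06 × 0.1382 = 20.2 g/mol

20.2 g/mol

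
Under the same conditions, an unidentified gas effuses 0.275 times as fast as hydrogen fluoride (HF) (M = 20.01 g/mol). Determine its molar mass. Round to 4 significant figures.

Using Graham's law: rate_X/rate_HF = √(M_HF/M_X).
0.275 = √(20.01/M_X)
M_X = 20.01 / 0.275² = 20.01 / 0.07563 = 264.6 g/mol

264.6 g/mol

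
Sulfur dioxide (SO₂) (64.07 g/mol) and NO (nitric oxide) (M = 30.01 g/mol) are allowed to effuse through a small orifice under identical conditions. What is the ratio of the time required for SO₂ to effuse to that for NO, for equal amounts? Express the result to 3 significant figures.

1.46

Graham's law gives t_SO₂/t_NO = √(M_SO₂/M_NO) = √(64.07/30.01) = √2.135 = 1.46.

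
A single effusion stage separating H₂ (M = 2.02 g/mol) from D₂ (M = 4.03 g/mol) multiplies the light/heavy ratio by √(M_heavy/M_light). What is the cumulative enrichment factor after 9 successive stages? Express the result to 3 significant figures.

22.4

Each stage multiplies the ratio by α = √(4.03/2.02), so after 9 stages the overall factor is α^9 = (4.03/2.02)^(9/2).
= 1.99505^(9/2) = 22.4.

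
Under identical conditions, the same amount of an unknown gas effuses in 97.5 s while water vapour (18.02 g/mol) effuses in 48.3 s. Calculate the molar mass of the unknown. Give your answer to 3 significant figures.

From Graham's law, t_X/t_H₂O = √(M_X/M_H₂O).
97.5/48.3 = 2.019 = √(M_X/18.02)
M_X = 18.02 × 2.019² = 18.02 × 4.075 = 73.4 g/mol

73.4 g/mol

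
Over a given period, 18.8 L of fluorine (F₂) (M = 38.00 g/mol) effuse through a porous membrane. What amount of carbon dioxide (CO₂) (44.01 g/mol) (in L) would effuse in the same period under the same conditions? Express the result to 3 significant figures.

17.5 L

Using Graham's law: rate_CO₂/rate_F₂ = √(M_F₂/M_CO₂) = √(38.00/44.01) = √0.8634 = 0.9292.
So the volume for CO₂ is 18.8 × 0.9292 = 17.5 L.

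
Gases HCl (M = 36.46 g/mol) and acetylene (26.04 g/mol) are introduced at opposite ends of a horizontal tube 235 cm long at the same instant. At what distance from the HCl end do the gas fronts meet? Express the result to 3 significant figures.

108 cm

Graham's law gives d_HCl/d_C₂H₂ = rate_HCl/rate_C₂H₂ = √(M_C₂H₂/M_HCl) = √(26.04/36.46) = 0.8451.
With d_HCl + d_C₂H₂ = 235 cm, d_C₂H₂ = 235/(1 + 0.8451) = 127.4 cm.
d_HCl = 235 − 127.4 = 108 cm.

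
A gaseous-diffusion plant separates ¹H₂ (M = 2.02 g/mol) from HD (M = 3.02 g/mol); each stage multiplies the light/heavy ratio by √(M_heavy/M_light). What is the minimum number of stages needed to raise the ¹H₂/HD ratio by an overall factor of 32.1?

18

With α = √(3.02/2.02) per stage, ln α = ½ ln(1.49505) = 0.2011.
Need α^N ≥ 32.1 ⇒ N ≥ ln(32.1) / ln α = 3.469 / 0.2011 = 17.25.
So at least 18 stages are needed.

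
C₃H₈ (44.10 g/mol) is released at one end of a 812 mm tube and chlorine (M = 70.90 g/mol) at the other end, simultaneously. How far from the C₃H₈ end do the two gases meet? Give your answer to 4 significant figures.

454.0 mm

Graham's law gives d_C₃H₈/d_Cl₂ = rate_C₃H₈/rate_Cl₂ = √(M_Cl₂/M_C₃H₈) = √(70.90/44.10) = 1.268.
With d_C₃H₈ + d_Cl₂ = 812 mm, d_Cl₂ = 812/(1 + 1.268) = 358.0 mm.
d_C₃H₈ = 812 − 358.0 = 454.0 mm.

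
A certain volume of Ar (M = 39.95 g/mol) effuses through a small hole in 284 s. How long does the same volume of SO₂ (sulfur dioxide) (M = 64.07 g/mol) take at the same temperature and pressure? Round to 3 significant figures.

360 s

Since effusion rate ∝ 1/√M, t_SO₂/t_Ar = √(M_SO₂/M_Ar) = √(64.07/39.95) = √1.604 = 1.266.
So the time for SO₂ is 284 × 1.266 = 360 s.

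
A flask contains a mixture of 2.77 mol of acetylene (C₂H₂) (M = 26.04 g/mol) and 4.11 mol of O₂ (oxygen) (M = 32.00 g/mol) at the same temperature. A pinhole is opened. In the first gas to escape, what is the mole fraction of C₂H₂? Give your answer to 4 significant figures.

0.4276

Rate_i ∝ x_i/√M_i (Graham's law weighted by mole fraction), so the effusate composition follows n_i/√M_i.
So x_C₂H₂ in the escaping gas = (n_C₂H₂/√M_C₂H₂) / Σ(n_i/√M_i)
= (2.77/√26.04) / (2.77/√26.04 + 4.11/√32.00) = 0.5428/(0.5428 + 0.7266) = 0.4276.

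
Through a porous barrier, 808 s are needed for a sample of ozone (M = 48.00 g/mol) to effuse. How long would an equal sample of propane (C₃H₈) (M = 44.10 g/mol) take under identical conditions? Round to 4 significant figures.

Since effusion rate ∝ 1/√M, t_C₃H₈/t_O₃ = √(M_C₃H₈/M_O₃) = √(44.10/48.00) = √0.9188 = 0.9585.
So the time for C₃H₈ is 808 × 0.9585 = 774.5 s.

774.5 s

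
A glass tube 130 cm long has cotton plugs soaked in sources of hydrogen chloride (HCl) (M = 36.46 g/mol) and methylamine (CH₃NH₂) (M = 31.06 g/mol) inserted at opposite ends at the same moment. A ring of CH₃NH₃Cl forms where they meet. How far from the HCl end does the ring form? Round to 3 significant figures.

In equal time, each gas travels a distance ∝ its rate ∝ 1/√M, so d_HCl/d_CH₃NH₂ = √(M_CH₃NH₂/M_HCl) = √(31.06/36.46) = 0.9230.
With d_HCl + d_CH₃NH₂ = 130 cm, d_CH₃NH₂ = 130/(1 + 0.9230) = 67.60 cm.
d_HCl = 130 − 67.60 = 62.4 cm.

62.4 cm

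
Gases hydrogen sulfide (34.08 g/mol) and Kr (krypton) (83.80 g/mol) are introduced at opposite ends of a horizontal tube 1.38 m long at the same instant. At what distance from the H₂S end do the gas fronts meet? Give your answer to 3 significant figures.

In equal time, each gas travels a distance ∝ its rate ∝ 1/√M, so d_H₂S/d_Kr = √(M_Kr/M_H₂S) = √(83.80/34.08) = 1.568.
With d_H₂S + d_Kr = 1.38 m, d_Kr = 1.38/(1 + 1.568) = 0.5374 m.
d_H₂S = 1.38 − 0.5374 = 0.843 m.

0.843 m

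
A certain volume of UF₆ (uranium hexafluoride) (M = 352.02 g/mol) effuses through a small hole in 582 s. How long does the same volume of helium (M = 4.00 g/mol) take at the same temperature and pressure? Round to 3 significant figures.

From Graham's law, t_He/t_UF₆ = √(M_He/M_UF₆) = √(4.00/352.02) = √0.01136 = 0.1066.
So the time for He is 582 × 0.1066 = 62.0 s.

62.0 s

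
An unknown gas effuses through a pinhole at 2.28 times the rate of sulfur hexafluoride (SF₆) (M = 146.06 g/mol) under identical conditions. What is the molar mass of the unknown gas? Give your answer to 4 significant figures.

28.10 g/mol

By Graham's law, rate_X/rate_SF₆ = √(M_SF₆/M_X).
2.28 = √(146.06/M_X)
M_X = 146.06 / 2.28² = 146.06 / 5.198 = 28.10 g/mol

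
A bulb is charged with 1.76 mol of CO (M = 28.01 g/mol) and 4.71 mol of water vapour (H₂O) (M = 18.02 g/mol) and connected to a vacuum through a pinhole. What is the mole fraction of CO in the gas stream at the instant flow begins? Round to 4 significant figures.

The effusion rate of species i is ∝ p_i/√M_i ∝ n_i/√M_i.
x_CO(eff) = (n_CO/√M_CO) / (n_CO/√M_CO + n_H₂O/√M_H₂O)
= (1.76/√28.01) / (1.76/√28.01 + 4.71/√18.02) = 0.3325/(0.3325 + 1.110) = 0.2306.

0.2306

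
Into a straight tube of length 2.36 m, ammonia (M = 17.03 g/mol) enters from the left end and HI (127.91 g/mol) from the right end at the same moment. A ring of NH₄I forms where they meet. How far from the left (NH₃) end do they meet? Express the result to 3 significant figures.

The fronts meet when d_NH₃ + d_HI = L with d_NH₃/d_HI = √(M_HI/M_NH₃) (Graham's law). Here √(M_HI/M_NH₃) = √(127.91/17.03) = 2.741.
With d_NH₃ + d_HI = 2.36 m, d_HI = 2.36/(1 + 2.741) = 0.6309 m.
d_NH₃ = 2.36 − 0.6309 = 1.73 m.

1.73 m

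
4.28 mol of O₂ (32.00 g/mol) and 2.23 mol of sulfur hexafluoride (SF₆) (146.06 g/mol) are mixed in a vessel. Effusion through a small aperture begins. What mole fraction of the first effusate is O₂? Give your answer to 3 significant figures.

Each component's effusion rate ∝ (its partial pressure)·(1/√M) ∝ n_i/√M_i.
Mole fraction of O₂ in the effusate = (n_O₂/√M_O₂) / (n_O₂/√M_O₂ + n_SF₆/√M_SF₆)
= (4.28/√32.00) / (4.28/√32.00 + 2.23/√146.06) = 0.7566/(0.7566 + 0.1845) = 0.804.

0.804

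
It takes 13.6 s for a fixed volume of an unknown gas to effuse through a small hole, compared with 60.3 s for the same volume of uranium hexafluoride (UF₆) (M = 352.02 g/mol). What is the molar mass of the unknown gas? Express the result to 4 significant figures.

Since effusion rate ∝ 1/√M, t_X/t_UF₆ = √(M_X/M_UF₆).
13.6/60.3 = 0.2255 = √(M_X/352.02)
M_X = 352.02 × 0.2255² = 352.02 × 0.05087 = 17.91 g/mol

17.91 g/mol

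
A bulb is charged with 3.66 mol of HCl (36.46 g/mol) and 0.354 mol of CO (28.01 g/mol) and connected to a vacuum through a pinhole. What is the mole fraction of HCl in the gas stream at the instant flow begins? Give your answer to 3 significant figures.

0.901

Rate_i ∝ x_i/√M_i (Graham's law weighted by mole fraction), so the effusate composition follows n_i/√M_i.
x_HCl(eff) = (n_HCl/√M_HCl) / (n_HCl/√M_HCl + n_CO/√M_CO)
= (3.66/√36.46) / (3.66/√36.46 + 0.354/√28.01) = 0.6061/(0.6061 + 0.06689) = 0.901.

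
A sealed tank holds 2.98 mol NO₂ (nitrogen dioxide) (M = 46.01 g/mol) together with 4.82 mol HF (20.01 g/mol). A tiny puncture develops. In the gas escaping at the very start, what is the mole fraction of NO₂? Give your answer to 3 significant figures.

0.290

Effusion rate of each component ∝ n_i/√M_i (partial pressure × 1/√M).
x_NO₂(eff) = (n_NO₂/√M_NO₂) / (n_NO₂/√M_NO₂ + n_HF/√M_HF)
= (2.98/√46.01) / (2.98/√46.01 + 4.82/√20.01) = 0.4393/(0.4393 + 1.078) = 0.290.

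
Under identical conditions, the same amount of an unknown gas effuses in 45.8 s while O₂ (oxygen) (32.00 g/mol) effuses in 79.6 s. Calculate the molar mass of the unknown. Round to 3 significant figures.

10.6 g/mol

Since effusion rate ∝ 1/√M, t_X/t_O₂ = √(M_X/M_O₂).
45.8/79.6 = 0.5754 = √(M_X/32.00)
M_X = 32.00 × 0.5754² = 32.00 × 0.3311 = 10.6 g/mol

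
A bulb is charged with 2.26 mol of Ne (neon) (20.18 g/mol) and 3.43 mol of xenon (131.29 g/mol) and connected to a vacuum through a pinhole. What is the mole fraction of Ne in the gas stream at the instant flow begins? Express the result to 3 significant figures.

0.627

Effusion rate of each component ∝ n_i/√M_i (partial pressure × 1/√M).
So x_Ne in the escaping gas = (n_Ne/√M_Ne) / Σ(n_i/√M_i)
= (2.26/√20.18) / (2.26/√20.18 + 3.43/√131.29) = 0.5031/(0.5031 + 0.2993) = 0.627.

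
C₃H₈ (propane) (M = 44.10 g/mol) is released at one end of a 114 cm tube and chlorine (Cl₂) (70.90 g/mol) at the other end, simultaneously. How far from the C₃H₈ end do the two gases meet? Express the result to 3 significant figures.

63.7 cm

In equal time, each gas travels a distance ∝ its rate ∝ 1/√M, so d_C₃H₈/d_Cl₂ = √(M_Cl₂/M_C₃H₈) = √(70.90/44.10) = 1.268.
With d_C₃H₈ + d_Cl₂ = 114 cm, d_Cl₂ = 114/(1 + 1.268) = 50.27 cm.
d_C₃H₈ = 114 − 50.27 = 63.7 cm.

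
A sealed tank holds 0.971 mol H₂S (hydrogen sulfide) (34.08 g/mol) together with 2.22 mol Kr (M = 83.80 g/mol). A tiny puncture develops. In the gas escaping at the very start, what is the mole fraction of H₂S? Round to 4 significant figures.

0.4068

Effusion rate of each component ∝ n_i/√M_i (partial pressure × 1/√M).
So x_H₂S in the escaping gas = (n_H₂S/√M_H₂S) / Σ(n_i/√M_i)
= (0.971/√34.08) / (0.971/√34.08 + 2.22/√83.80) = 0.1663/(0.1663 + 0.2425) = 0.4068.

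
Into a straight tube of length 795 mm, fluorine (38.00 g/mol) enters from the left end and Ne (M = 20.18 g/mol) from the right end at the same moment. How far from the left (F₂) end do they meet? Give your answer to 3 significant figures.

The fronts meet when d_F₂ + d_Ne = L with d_F₂/d_Ne = √(M_Ne/M_F₂) (Graham's law). Here √(M_Ne/M_F₂) = √(20.18/38.00) = 0.7287.
With d_F₂ + d_Ne = 795 mm, d_Ne = 795/(1 + 0.7287) = 459.9 mm.
d_F₂ = 795 − 459.9 = 335 mm.

335 mm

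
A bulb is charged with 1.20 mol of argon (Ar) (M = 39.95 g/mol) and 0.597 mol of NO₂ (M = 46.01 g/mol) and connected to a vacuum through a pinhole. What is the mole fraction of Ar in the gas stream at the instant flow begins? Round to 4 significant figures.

0.6833

Effusion rate of each component ∝ n_i/√M_i (partial pressure × 1/√M).
x_Ar(eff) = (n_Ar/√M_Ar) / (n_Ar/√M_Ar + n_NO₂/√M_NO₂)
= (1.20/√39.95) / (1.20/√39.95 + 0.597/√46.01) = 0.1899/(0.1899 + 0.08801) = 0.6833.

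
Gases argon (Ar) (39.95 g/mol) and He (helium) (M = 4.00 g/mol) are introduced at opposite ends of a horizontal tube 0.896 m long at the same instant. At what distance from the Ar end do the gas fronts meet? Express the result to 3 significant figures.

Distances travelled in equal time are proportional to diffusion rates, so d_Ar/d_He = √(M_He/M_Ar) = √(4.00/39.95) = 0.3164.
With d_Ar + d_He = 0.896 m, d_He = 0.896/(1 + 0.3164) = 0.6806 m.
d_Ar = 0.896 − 0.6806 = 0.215 m.

0.215 m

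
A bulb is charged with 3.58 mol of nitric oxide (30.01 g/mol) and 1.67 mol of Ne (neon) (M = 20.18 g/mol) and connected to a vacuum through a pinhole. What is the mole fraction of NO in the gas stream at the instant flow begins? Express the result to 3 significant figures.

The effusion rate of species i is ∝ p_i/√M_i ∝ n_i/√M_i.
x_NO(eff) = (n_NO/√M_NO) / (n_NO/√M_NO + n_Ne/√M_Ne)
= (3.58/√30.01) / (3.58/√30.01 + 1.67/√20.18) = 0.6535/(0.6535 + 0.3718) = 0.637.

0.637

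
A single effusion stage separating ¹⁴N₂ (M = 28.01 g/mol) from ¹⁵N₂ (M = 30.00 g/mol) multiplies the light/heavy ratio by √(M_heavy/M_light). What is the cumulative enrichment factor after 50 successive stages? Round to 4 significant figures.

Overall factor = α^50 with α = √(30.00/28.01), i.e. (30.00/28.01)^(50/2).
= 1.07105^25 = 5.562.

5.562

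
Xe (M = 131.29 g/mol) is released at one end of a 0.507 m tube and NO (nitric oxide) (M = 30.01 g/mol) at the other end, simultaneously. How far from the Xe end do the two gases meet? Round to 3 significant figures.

0.164 m

In equal time, each gas travels a distance ∝ its rate ∝ 1/√M, so d_Xe/d_NO = √(M_NO/M_Xe) = √(30.01/131.29) = 0.4781.
With d_Xe + d_NO = 0.507 m, d_NO = 0.507/(1 + 0.4781) = 0.3430 m.
d_Xe = 0.507 − 0.3430 = 0.164 m.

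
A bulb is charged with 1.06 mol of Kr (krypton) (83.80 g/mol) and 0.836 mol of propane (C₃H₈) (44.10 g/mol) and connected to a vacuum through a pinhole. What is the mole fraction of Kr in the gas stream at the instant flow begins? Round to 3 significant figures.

0.479

Each component's effusion rate ∝ (its partial pressure)·(1/√M) ∝ n_i/√M_i.
x_Kr(eff) = (n_Kr/√M_Kr) / (n_Kr/√M_Kr + n_C₃H₈/√M_C₃H₈)
= (1.06/√83.80) / (1.06/√83.80 + 0.836/√44.10) = 0.1158/(0.1158 + 0.1259) = 0.479.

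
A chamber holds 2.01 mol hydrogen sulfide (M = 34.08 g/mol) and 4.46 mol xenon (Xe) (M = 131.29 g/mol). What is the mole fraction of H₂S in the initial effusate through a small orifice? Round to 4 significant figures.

0.4694

Rate_i ∝ x_i/√M_i (Graham's law weighted by mole fraction), so the effusate composition follows n_i/√M_i.
Mole fraction of H₂S in the effusate = (n_H₂S/√M_H₂S) / (n_H₂S/√M_H₂S + n_Xe/√M_Xe)
= (2.01/√34.08) / (2.01/√34.08 + 4.46/√131.29) = 0.3443/(0.3443 + 0.3892) = 0.4694.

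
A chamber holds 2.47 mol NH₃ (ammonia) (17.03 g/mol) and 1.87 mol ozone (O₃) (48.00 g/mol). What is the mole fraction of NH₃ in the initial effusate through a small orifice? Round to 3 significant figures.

0.689

The effusion rate of species i is ∝ p_i/√M_i ∝ n_i/√M_i.
x_NH₃(eff) = (n_NH₃/√M_NH₃) / (n_NH₃/√M_NH₃ + n_O₃/√M_O₃)
= (2.47/√17.03) / (2.47/√17.03 + 1.87/√48.00) = 0.5985/(0.5985 + 0.2699) = 0.689.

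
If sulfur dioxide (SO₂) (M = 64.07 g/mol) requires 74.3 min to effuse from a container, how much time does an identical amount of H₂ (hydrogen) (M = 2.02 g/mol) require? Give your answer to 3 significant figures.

Graham's law gives t_H₂/t_SO₂ = √(M_H₂/M_SO₂) = √(2.02/64.07) = √0.03153 = 0.1776.
So the time for H₂ is 74.3 × 0.1776 = 13.2 min.

13.2 min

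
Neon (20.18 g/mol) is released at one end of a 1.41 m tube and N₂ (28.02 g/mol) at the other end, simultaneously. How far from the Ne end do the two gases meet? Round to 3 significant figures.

0.763 m

Graham's law gives d_Ne/d_N₂ = rate_Ne/rate_N₂ = √(M_N₂/M_Ne) = √(28.02/20.18) = 1.178.
With d_Ne + d_N₂ = 1.41 m, d_N₂ = 1.41/(1 + 1.178) = 0.6473 m.
d_Ne = 1.41 − 0.6473 = 0.763 m.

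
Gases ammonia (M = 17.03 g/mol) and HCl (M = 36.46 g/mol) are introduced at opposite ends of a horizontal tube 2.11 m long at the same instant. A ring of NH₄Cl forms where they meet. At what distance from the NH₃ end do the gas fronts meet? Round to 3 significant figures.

1.25 m

The fronts meet when d_NH₃ + d_HCl = L with d_NH₃/d_HCl = √(M_HCl/M_NH₃) (Graham's law). Here √(M_HCl/M_NH₃) = √(36.46/17.03) = 1.463.
With d_NH₃ + d_HCl = 2.11 m, d_HCl = 2.11/(1 + 1.463) = 0.8566 m.
d_NH₃ = 2.11 − 0.8566 = 1.25 m.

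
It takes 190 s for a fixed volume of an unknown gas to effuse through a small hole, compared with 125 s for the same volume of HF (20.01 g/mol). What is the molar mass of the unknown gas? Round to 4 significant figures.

46.23 g/mol

By Graham's law, t_X/t_HF = √(M_X/M_HF).
190/125 = 1.520 = √(M_X/20.01)
M_X = 20.01 × 1.520² = 20.01 × 2.310 = 46.23 g/mol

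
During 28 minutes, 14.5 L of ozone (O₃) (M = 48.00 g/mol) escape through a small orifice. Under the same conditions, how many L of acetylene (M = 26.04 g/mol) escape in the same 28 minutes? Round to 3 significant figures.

Since effusion rate ∝ 1/√M, rate_C₂H₂/rate_O₃ = √(M_O₃/M_C₂H₂) = √(48.00/26.04) = √1.843 = 1.358.
So the volume for C₂H₂ is 14.5 × 1.358 = 19.7 L.

19.7 L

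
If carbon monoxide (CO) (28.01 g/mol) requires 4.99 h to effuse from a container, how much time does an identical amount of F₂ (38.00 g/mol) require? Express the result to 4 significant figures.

Graham's law gives t_F₂/t_CO = √(M_F₂/M_CO) = √(38.00/28.01) = √1.357 = 1.165.
So the time for F₂ is 4.99 × 1.165 = 5.812 h.

5.812 h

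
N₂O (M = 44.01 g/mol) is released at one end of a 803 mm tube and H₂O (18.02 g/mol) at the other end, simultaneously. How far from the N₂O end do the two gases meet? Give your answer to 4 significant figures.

Distances travelled in equal time are proportional to diffusion rates, so d_N₂O/d_H₂O = √(M_H₂O/M_N₂O) = √(18.02/44.01) = 0.6399.
With d_N₂O + d_H₂O = 803 mm, d_H₂O = 803/(1 + 0.6399) = 489.7 mm.
d_N₂O = 803 − 489.7 = 313.3 mm.

313.3 mm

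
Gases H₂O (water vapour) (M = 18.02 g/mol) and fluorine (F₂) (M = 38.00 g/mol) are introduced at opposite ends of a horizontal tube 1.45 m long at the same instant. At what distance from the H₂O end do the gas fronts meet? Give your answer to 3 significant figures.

The fronts meet when d_H₂O + d_F₂ = L with d_H₂O/d_F₂ = √(M_F₂/M_H₂O) (Graham's law). Here √(M_F₂/M_H₂O) = √(38.00/18.02) = 1.452.
With d_H₂O + d_F₂ = 1.45 m, d_F₂ = 1.45/(1 + 1.452) = 0.5913 m.
d_H₂O = 1.45 − 0.5913 = 0.859 m.

0.859 m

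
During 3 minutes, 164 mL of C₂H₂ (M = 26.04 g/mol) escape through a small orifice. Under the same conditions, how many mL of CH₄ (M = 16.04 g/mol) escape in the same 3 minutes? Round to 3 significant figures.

209 mL

Since effusion rate ∝ 1/√M, rate_CH₄/rate_C₂H₂ = √(M_C₂H₂/M_CH₄) = √(26.04/16.04) = √1.623 = 1.274.
So the volume for CH₄ is 164 × 1.274 = 209 mL.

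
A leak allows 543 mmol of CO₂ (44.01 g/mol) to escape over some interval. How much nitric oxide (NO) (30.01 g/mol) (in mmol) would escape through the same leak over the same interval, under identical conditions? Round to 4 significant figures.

657.6 mmol

By Graham's law, rate_NO/rate_CO₂ = √(M_CO₂/M_NO) = √(44.01/30.01) = √1.467 = 1.211.
So the amount for NO is 543 × 1.211 = 657.6 mmol.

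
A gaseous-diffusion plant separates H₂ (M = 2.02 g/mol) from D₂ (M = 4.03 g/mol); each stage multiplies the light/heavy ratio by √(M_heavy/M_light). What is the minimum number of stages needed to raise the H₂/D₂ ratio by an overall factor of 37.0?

11

Per stage α = (4.03/2.02)^(1/2) = 1.99505^0.5, giving ln α = 0.3453.
Need α^N ≥ 37.0 ⇒ N ≥ ln(37.0) / ln α = 3.611 / 0.3453 = 10.46.
Rounding up, N = 11 stages.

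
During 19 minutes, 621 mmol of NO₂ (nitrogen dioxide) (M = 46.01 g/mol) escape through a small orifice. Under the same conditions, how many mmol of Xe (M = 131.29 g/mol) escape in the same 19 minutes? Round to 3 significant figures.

368 mmol

Using Graham's law: rate_Xe/rate_NO₂ = √(M_NO₂/M_Xe) = √(46.01/131.29) = √0.3504 = 0.5920.
So the amount for Xe is 621 × 0.5920 = 368 mmol.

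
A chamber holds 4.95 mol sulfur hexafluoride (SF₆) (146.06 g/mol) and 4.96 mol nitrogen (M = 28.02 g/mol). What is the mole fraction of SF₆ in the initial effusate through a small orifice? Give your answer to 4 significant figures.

Rate_i ∝ x_i/√M_i (Graham's law weighted by mole fraction), so the effusate composition follows n_i/√M_i.
So x_SF₆ in the escaping gas = (n_SF₆/√M_SF₆) / Σ(n_i/√M_i)
= (4.95/√146.06) / (4.95/√146.06 + 4.96/√28.02) = 0.4096/(0.4096 + 0.9370) = 0.3042.

0.3042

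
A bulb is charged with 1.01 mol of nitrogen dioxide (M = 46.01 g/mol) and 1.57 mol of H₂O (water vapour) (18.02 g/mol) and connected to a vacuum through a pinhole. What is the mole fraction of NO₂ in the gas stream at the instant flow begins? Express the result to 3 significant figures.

Rate_i ∝ x_i/√M_i (Graham's law weighted by mole fraction), so the effusate composition follows n_i/√M_i.
So x_NO₂ in the escaping gas = (n_NO₂/√M_NO₂) / Σ(n_i/√M_i)
= (1.01/√46.01) / (1.01/√46.01 + 1.57/√18.02) = 0.1489/(0.1489 + 0.3698) = 0.287.

0.287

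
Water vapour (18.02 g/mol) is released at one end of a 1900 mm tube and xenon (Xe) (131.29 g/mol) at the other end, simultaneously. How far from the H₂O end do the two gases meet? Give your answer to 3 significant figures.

1390 mm

The fronts meet when d_H₂O + d_Xe = L with d_H₂O/d_Xe = √(M_Xe/M_H₂O) (Graham's law). Here √(M_Xe/M_H₂O) = √(131.29/18.02) = 2.699.
With d_H₂O + d_Xe = 1900 mm, d_Xe = 1900/(1 + 2.699) = 513.6 mm.
d_H₂O = 1900 − 513.6 = 1390 mm.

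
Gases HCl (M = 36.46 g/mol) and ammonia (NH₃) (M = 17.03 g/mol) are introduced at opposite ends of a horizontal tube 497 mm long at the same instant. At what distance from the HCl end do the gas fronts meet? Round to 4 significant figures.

Graham's law gives d_HCl/d_NH₃ = rate_HCl/rate_NH₃ = √(M_NH₃/M_HCl) = √(17.03/36.46) = 0.6834.
With d_HCl + d_NH₃ = 497 mm, d_NH₃ = 497/(1 + 0.6834) = 295.2 mm.
d_HCl = 497 − 295.2 = 201.8 mm.

201.8 mm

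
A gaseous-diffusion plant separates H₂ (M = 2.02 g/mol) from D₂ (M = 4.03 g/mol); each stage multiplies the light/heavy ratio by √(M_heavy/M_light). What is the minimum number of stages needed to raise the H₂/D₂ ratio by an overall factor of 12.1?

8

With α = √(4.03/2.02) per stage, ln α = ½ ln(1.99505) = 0.3453.
Need α^N ≥ 12.1 ⇒ N ≥ ln(12.1) / ln α = 2.493 / 0.3453 = 7.22.
So at least 8 stages are needed.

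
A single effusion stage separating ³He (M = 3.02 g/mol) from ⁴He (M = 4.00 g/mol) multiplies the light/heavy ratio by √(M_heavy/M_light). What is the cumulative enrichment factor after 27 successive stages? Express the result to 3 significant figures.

44.4

After 27 stages the ratio has grown by (√(4.00/3.02))^27 = (4.00/3.02)^(27/2).
= 1.32450^(27/2) = 44.4.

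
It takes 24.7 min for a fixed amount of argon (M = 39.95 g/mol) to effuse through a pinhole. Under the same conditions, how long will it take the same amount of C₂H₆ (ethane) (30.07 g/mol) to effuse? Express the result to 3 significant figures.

21.4 min

By Graham's law, t_C₂H₆/t_Ar = √(M_C₂H₆/M_Ar) = √(30.07/39.95) = √0.7527 = 0.8676.
So the time for C₂H₆ is 24.7 × 0.8676 = 21.4 min.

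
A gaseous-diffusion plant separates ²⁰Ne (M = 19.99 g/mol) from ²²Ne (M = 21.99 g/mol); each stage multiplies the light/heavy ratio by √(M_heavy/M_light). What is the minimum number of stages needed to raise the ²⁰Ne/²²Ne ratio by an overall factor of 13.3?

55

Per stage α = (21.99/19.99)^(1/2) = 1.10005^0.5, giving ln α = 0.04768.
Need α^N ≥ 13.3 ⇒ N ≥ ln(13.3) / ln α = 2.588 / 0.04768 = 54.28.
Rounding up, N = 55 stages.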